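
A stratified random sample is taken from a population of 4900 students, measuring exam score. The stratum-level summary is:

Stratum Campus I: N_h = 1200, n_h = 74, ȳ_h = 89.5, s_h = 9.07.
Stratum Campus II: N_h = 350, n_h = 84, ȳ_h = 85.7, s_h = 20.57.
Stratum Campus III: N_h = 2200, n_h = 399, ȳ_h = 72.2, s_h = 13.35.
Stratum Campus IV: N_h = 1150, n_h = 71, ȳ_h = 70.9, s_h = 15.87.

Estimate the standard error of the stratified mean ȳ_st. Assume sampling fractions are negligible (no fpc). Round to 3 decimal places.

SE(ȳ_st) ≈ 0.615

V̂(ȳ_st) = Σ W_h² s_h²/n_h, with W_h = N_h/N and N = 4900:
  stratum Campus I: (1200/4900)²·9.07²/74 = 0.0666735
  stratum Campus II: (350/4900)²·20.57²/84 = 0.0257
  stratum Campus III: (2200/4900)²·13.35²/399 = 0.0900415
  stratum Campus IV: (1150/4900)²·15.87²/71 = 0.195389
V̂(ȳ_st) = 0.377804
SE(ȳ_st) = √0.377804 = 0.614657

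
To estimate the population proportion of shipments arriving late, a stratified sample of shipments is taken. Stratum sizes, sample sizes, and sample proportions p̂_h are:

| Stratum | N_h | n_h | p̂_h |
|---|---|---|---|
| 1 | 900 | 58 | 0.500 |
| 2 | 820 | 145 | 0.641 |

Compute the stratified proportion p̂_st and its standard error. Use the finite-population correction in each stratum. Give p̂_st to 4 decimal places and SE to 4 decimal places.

N = 1720; stratum weights W_h = N_h/N.
p̂_st = Σ W_h p̂_h = (900·0.500 + 820·0.641)/1720 = 0.56722
V̂(p̂_st) = Σ W_h² (1 − n_h/N_h) p̂_h(1−p̂_h)/(n_h−1):
  stratum 1: (900/1720)²·(1 − 58/900)·0.500·0.500/57 = 0.00112347
  stratum 2: (820/1720)²·(1 − 145/820)·0.641·0.359/144 = 0.000298986
V̂(p̂_st) = 0.00142246; SE = √V̂ = 0.0377155

p̂_st ≈ 0.5672, SE ≈ 0.0377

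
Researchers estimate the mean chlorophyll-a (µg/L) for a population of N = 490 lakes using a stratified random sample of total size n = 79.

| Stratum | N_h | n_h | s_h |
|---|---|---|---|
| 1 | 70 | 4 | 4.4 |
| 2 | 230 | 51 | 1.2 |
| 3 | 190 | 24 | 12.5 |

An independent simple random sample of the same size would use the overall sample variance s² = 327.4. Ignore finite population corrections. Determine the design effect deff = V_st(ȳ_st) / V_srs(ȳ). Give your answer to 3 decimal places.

V̂(ȳ_st) = Σ W_h² s_h²/n_h, with W_h = N_h/N and N = 490:
  stratum 1: (70/490)²·4.4²/4 = 0.0987755
  stratum 2: (230/490)²·1.2²/51 = 0.00622094
  stratum 3: (190/490)²·12.5²/24 = 0.978867
V_st = 1.08386
V_srs = s²/n = 327.4/79 = 4.1443
deff = V_st / V_srs = 1.08386/4.1443 = 0.2615

deff ≈ 0.262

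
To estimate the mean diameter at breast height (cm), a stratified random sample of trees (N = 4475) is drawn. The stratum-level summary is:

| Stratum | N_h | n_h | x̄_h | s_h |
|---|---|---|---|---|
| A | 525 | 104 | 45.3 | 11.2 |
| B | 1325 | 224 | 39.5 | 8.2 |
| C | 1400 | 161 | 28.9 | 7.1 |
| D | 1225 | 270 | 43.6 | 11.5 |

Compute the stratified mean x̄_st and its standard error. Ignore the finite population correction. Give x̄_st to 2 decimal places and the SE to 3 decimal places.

x̄_st = Σ W_h x̄_h = (525·45.3 + 1325·39.5 + 1400·28.9 + 1225·43.6)/4475 = 37.98659
V̂(x̄_st) = Σ W_h² s_h²/n_h, with W_h = N_h/N and N = 4475:
  stratum A: (525/4475)²·11.2²/104 = 0.016601
  stratum B: (1325/4475)²·8.2²/224 = 0.0263163
  stratum C: (1400/4475)²·7.1²/161 = 0.0306451
  stratum D: (1225/4475)²·11.5²/270 = 0.0367044
V̂(x̄_st) = 0.110267
SE(x̄_st) = √0.110267 = 0.332065

x̄_st ≈ 37.99, SE ≈ 0.332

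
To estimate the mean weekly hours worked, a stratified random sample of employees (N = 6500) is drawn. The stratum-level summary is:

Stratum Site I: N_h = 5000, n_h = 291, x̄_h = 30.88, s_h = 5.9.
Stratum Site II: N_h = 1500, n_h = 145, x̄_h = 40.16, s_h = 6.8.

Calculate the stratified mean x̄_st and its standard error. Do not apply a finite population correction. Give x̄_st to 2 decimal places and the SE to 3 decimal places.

x̄_st ≈ 33.02, SE ≈ 0.296

x̄_st = Σ W_h x̄_h = (5000·30.88 + 1500·40.16)/6500 = 33.02154
V̂(x̄_st) = Σ W_h² s_h²/n_h, with W_h = N_h/N and N = 6500:
  stratum Site I: (5000/6500)²·5.9²/291 = 0.0707822
  stratum Site II: (1500/6500)²·6.8²/145 = 0.0169827
V̂(x̄_st) = 0.0877649
SE(x̄_st) = √0.0877649 = 0.296251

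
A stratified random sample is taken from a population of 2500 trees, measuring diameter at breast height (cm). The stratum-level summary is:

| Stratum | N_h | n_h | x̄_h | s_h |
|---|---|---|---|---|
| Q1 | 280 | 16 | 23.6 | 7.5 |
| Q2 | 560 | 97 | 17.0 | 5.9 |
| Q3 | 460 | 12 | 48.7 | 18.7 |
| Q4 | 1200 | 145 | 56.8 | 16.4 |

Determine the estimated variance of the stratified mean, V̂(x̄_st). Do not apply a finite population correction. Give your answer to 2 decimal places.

V̂(x̄_st) = Σ W_h² s_h²/n_h, with W_h = N_h/N and N = 2500:
  stratum Q1: (280/2500)²·7.5²/16 = 0.0441
  stratum Q2: (560/2500)²·5.9²/97 = 0.0180065
  stratum Q3: (460/2500)²·18.7²/12 = 0.986592
  stratum Q4: (1200/2500)²·16.4²/145 = 0.427368
V̂(x̄_st) = 1.47607

V̂(x̄_st) ≈ 1.48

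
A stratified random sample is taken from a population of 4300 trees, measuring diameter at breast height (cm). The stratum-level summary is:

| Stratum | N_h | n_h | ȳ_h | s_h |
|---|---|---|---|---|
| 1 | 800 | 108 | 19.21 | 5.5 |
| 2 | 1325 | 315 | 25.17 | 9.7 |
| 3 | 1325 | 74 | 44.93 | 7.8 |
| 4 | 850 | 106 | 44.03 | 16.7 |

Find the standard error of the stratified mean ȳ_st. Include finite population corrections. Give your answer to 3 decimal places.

V̂(ȳ_st) = Σ W_h² (1 − n_h/N_h) s_h²/n_h, with W_h = N_h/N and N = 4300:
  stratum 1: (800/4300)²·(1 − 108/800)·5.5²/108 = 0.00838611
  stratum 2: (1325/4300)²·(1 − 315/1325)·9.7²/315 = 0.0216189
  stratum 3: (1325/4300)²·(1 − 74/1325)·7.8²/74 = 0.0737045
  stratum 4: (850/4300)²·(1 − 106/850)·16.7²/106 = 0.0899875
V̂(ȳ_st) = 0.193697
SE(ȳ_st) = √0.193697 = 0.44011

SE(ȳ_st) ≈ 0.440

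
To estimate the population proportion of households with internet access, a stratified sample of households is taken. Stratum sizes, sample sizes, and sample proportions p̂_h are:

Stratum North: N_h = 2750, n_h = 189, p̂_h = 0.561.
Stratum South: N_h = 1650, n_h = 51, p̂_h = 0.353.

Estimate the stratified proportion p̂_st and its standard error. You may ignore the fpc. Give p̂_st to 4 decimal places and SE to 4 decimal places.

N = 4400; stratum weights W_h = N_h/N.
p̂_st = Σ W_h p̂_h = (2750·0.561 + 1650·0.353)/4400 = 0.48300
V̂(p̂_st) = Σ W_h² p̂_h(1−p̂_h)/(n_h−1):
  stratum North: (2750/4400)²·0.561·0.439/188 = 0.000511717
  stratum South: (1650/4400)²·0.353·0.647/50 = 0.00064235
V̂(p̂_st) = 0.00115407; SE = √V̂ = 0.0339716

p̂_st ≈ 0.4830, SE ≈ 0.0340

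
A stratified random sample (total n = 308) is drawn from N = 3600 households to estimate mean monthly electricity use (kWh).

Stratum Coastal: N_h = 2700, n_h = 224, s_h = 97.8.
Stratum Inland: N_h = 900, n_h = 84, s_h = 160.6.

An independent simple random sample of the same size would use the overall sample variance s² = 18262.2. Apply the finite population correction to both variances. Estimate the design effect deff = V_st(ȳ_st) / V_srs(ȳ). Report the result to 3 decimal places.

V̂(ȳ_st) = Σ W_h² (1 − n_h/N_h) s_h²/n_h, with W_h = N_h/N and N = 3600:
  stratum Coastal: (2700/3600)²·(1 − 224/2700)·97.8²/224 = 22.0262
  stratum Inland: (900/3600)²·(1 − 84/900)·160.6²/84 = 17.3996
V_st = 39.4258
V_srs = (1 − 308/3600)·18262.2/308 = 54.22
deff = V_st / V_srs = 39.4258/54.22 = 0.7271

deff ≈ 0.727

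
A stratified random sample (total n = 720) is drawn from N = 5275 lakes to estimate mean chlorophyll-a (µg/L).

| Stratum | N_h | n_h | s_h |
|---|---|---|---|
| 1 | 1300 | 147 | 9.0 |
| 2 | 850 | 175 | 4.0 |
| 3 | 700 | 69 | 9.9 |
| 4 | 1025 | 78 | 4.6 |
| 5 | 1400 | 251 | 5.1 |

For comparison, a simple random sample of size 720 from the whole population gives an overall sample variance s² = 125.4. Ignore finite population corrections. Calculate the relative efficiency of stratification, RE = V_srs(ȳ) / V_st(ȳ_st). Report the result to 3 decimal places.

RE ≈ 2.222

V̂(ȳ_st) = Σ W_h² s_h²/n_h, with W_h = N_h/N and N = 5275:
  stratum 1: (1300/5275)²·9.0²/147 = 0.0334664
  stratum 2: (850/5275)²·4.0²/175 = 0.00237397
  stratum 3: (700/5275)²·9.9²/69 = 0.0250134
  stratum 4: (1025/5275)²·4.6²/78 = 0.0102429
  stratum 5: (1400/5275)²·5.1²/251 = 0.00729924
V_st = 0.078396
V_srs = s²/n = 125.4/720 = 0.174167
Relative efficiency = V_srs / V_st = 0.174167/0.078396 = 2.2216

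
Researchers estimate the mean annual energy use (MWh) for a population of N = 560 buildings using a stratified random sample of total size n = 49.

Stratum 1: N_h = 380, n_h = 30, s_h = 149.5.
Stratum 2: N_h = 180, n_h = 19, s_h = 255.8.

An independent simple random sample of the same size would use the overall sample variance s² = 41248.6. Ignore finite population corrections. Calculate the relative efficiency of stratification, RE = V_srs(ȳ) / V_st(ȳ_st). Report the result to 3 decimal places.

V̂(ȳ_st) = Σ W_h² s_h²/n_h, with W_h = N_h/N and N = 560:
  stratum 1: (380/560)²·149.5²/30 = 343.046
  stratum 2: (180/560)²·255.8²/19 = 355.809
V_st = 698.855
V_srs = s²/n = 41248.6/49 = 841.808
Relative efficiency = V_srs / V_st = 841.808/698.855 = 1.2046

RE ≈ 1.205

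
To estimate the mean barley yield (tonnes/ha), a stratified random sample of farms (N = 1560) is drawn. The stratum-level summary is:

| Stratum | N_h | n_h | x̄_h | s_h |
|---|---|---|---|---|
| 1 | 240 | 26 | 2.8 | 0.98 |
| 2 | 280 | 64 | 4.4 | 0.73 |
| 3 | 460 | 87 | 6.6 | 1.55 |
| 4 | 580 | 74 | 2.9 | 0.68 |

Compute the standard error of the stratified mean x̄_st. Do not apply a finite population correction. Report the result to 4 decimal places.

SE(x̄_st) ≈ 0.0664

V̂(x̄_st) = Σ W_h² s_h²/n_h, with W_h = N_h/N and N = 1560:
  stratum 1: (240/1560)²·0.98²/26 = 0.000874283
  stratum 2: (280/1560)²·0.73²/64 = 0.000268246
  stratum 3: (460/1560)²·1.55²/87 = 0.0024011
  stratum 4: (580/1560)²·0.68²/74 = 0.00086376
V̂(x̄_st) = 0.00440739
SE(x̄_st) = √0.00440739 = 0.0663882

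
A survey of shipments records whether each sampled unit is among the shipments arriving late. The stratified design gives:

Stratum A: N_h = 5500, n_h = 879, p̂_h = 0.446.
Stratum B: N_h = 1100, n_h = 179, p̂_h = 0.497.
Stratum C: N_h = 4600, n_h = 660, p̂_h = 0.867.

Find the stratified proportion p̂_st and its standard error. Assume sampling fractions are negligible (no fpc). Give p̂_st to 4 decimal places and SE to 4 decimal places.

p̂_st ≈ 0.6239, SE ≈ 0.0105

N = 11200; stratum weights W_h = N_h/N.
p̂_st = Σ W_h p̂_h = (5500·0.446 + 1100·0.497 + 4600·0.867)/11200 = 0.62392
V̂(p̂_st) = Σ W_h² p̂_h(1−p̂_h)/(n_h−1):
  stratum A: (5500/11200)²·0.446·0.554/878 = 6.7864e-05
  stratum B: (1100/11200)²·0.497·0.503/178 = 1.35473e-05
  stratum C: (4600/11200)²·0.867·0.133/659 = 2.95165e-05
V̂(p̂_st) = 0.000110928; SE = √V̂ = 0.0105322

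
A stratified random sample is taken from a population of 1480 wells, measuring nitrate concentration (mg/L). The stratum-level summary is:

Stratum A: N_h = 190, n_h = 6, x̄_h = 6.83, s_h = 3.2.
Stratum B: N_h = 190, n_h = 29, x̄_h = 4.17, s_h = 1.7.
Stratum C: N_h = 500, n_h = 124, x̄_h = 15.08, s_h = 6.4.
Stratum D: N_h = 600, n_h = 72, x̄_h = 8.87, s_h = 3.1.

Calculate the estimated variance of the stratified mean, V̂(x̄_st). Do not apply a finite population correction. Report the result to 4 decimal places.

V̂(x̄_st) ≈ 0.0894

V̂(x̄_st) = Σ W_h² s_h²/n_h, with W_h = N_h/N and N = 1480:
  stratum A: (190/1480)²·3.2²/6 = 0.0281276
  stratum B: (190/1480)²·1.7²/29 = 0.00164242
  stratum C: (500/1480)²·6.4²/124 = 0.0377012
  stratum D: (600/1480)²·3.1²/72 = 0.0219366
V̂(x̄_st) = 0.0894078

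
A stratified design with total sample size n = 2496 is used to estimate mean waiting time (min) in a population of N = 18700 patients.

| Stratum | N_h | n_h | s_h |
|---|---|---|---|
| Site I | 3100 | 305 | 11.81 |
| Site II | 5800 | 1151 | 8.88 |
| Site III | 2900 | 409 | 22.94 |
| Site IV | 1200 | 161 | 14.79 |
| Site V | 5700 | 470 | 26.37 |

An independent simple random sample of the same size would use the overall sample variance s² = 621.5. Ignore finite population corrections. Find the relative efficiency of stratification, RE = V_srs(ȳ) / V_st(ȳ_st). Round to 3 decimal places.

V̂(ȳ_st) = Σ W_h² s_h²/n_h, with W_h = N_h/N and N = 18700:
  stratum Site I: (3100/18700)²·11.81²/305 = 0.0125672
  stratum Site II: (5800/18700)²·8.88²/1151 = 0.00659058
  stratum Site III: (2900/18700)²·22.94²/409 = 0.030944
  stratum Site IV: (1200/18700)²·14.79²/161 = 0.00559487
  stratum Site V: (5700/18700)²·26.37²/470 = 0.137464
V_st = 0.193161
V_srs = s²/n = 621.5/2496 = 0.248998
Relative efficiency = V_srs / V_st = 0.248998/0.193161 = 1.2891

RE ≈ 1.289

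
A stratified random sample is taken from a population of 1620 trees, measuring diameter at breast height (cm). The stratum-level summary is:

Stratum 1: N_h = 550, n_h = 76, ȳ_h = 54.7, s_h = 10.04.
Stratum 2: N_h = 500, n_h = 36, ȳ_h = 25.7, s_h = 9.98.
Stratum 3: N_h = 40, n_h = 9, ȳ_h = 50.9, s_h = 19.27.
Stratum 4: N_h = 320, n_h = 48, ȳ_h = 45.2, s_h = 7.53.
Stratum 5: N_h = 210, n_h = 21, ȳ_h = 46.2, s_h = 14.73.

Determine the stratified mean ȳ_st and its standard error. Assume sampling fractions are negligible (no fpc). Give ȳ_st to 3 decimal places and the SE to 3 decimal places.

ȳ_st ≈ 42.677, SE ≈ 0.813

ȳ_st = Σ W_h ȳ_h = (550·54.7 + 500·25.7 + 40·50.9 + 320·45.2 + 210·46.2)/1620 = 42.67716
V̂(ȳ_st) = Σ W_h² s_h²/n_h, with W_h = N_h/N and N = 1620:
  stratum 1: (550/1620)²·10.04²/76 = 0.152879
  stratum 2: (500/1620)²·9.98²/36 = 0.263553
  stratum 3: (40/1620)²·19.27²/9 = 0.0251542
  stratum 4: (320/1620)²·7.53²/48 = 0.0460913
  stratum 5: (210/1620)²·14.73²/21 = 0.173618
V̂(ȳ_st) = 0.661296
SE(ȳ_st) = √0.661296 = 0.813201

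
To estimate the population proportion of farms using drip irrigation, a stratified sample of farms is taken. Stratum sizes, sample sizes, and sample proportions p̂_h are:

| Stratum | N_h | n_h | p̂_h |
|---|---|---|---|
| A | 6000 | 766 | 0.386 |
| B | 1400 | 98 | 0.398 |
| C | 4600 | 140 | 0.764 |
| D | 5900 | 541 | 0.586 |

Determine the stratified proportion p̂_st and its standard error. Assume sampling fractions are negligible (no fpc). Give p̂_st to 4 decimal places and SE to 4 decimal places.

p̂_st ≈ 0.5500, SE ≈ 0.0136

N = 17900; stratum weights W_h = N_h/N.
p̂_st = Σ W_h p̂_h = (6000·0.386 + 1400·0.398 + 4600·0.764 + 5900·0.586)/17900 = 0.55000
V̂(p̂_st) = Σ W_h² p̂_h(1−p̂_h)/(n_h−1):
  stratum A: (6000/17900)²·0.386·0.614/765 = 3.48089e-05
  stratum B: (1400/17900)²·0.398·0.602/97 = 1.51098e-05
  stratum C: (4600/17900)²·0.764·0.236/139 = 8.56644e-05
  stratum D: (5900/17900)²·0.586·0.414/540 = 4.88093e-05
V̂(p̂_st) = 0.000184392; SE = √V̂ = 0.0135791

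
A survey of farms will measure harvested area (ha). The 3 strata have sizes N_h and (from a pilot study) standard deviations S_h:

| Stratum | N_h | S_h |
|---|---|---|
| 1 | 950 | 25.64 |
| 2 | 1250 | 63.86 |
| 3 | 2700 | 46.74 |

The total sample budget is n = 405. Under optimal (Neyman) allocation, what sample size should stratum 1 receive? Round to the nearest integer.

Neyman allocation: n_h = n · N_h S_h / Σ N_i S_i, with n = 405.
  stratum 1: N_h·S_h = 950·25.64 = 24358.00
  stratum 2: N_h·S_h = 1250·63.86 = 79825.00
  stratum 3: N_h·S_h = 2700·46.74 = 126198.00
Σ N_h S_h = 230381.00
n for stratum 1 = 405·24358.00/230381.00 = 42.820 → 43

43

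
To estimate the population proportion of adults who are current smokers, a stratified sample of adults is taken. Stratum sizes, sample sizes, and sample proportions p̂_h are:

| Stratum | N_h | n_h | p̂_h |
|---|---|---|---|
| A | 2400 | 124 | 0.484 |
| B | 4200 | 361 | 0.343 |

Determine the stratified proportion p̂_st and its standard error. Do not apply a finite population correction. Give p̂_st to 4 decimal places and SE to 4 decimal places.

N = 6600; stratum weights W_h = N_h/N.
p̂_st = Σ W_h p̂_h = (2400·0.484 + 4200·0.343)/6600 = 0.39427
V̂(p̂_st) = Σ W_h² p̂_h(1−p̂_h)/(n_h−1):
  stratum A: (2400/6600)²·0.484·0.516/123 = 0.000268488
  stratum B: (4200/6600)²·0.343·0.657/360 = 0.000253494
V̂(p̂_st) = 0.000521982; SE = √V̂ = 0.0228469

p̂_st ≈ 0.3943, SE ≈ 0.0228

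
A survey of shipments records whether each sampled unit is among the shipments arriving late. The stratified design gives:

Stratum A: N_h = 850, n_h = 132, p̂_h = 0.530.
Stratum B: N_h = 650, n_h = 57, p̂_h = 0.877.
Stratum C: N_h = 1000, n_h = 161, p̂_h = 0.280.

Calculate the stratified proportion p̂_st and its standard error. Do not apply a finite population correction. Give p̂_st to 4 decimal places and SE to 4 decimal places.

N = 2500; stratum weights W_h = N_h/N.
p̂_st = Σ W_h p̂_h = (850·0.530 + 650·0.877 + 1000·0.280)/2500 = 0.52022
V̂(p̂_st) = Σ W_h² p̂_h(1−p̂_h)/(n_h−1):
  stratum A: (850/2500)²·0.530·0.470/131 = 0.000219816
  stratum B: (650/2500)²·0.877·0.123/56 = 0.000130216
  stratum C: (1000/2500)²·0.280·0.720/160 = 0.0002016
V̂(p̂_st) = 0.000551632; SE = √V̂ = 0.0234869

p̂_st ≈ 0.5202, SE ≈ 0.0235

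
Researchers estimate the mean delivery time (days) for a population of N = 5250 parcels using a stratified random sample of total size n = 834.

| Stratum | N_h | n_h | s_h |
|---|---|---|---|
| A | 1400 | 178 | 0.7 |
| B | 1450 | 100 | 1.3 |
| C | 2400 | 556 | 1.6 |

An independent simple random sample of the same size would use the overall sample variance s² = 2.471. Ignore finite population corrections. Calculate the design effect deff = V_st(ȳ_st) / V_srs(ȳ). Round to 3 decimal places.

deff ≈ 0.826

V̂(ȳ_st) = Σ W_h² s_h²/n_h, with W_h = N_h/N and N = 5250:
  stratum A: (1400/5250)²·0.7²/178 = 0.000195755
  stratum B: (1450/5250)²·1.3²/100 = 0.00128915
  stratum C: (2400/5250)²·1.6²/556 = 0.000962208
V_st = 0.00244712
V_srs = s²/n = 2.471/834 = 0.00296283
deff = V_st / V_srs = 0.00244712/0.00296283 = 0.8259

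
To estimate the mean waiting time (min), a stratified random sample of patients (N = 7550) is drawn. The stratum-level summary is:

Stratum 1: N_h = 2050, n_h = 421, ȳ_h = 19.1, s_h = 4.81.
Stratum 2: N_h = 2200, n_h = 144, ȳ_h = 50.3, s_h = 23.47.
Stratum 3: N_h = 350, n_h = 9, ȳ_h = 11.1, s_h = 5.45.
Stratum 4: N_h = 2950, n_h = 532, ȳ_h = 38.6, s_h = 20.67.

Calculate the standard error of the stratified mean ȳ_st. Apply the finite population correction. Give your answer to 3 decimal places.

V̂(ȳ_st) = Σ W_h² (1 − n_h/N_h) s_h²/n_h, with W_h = N_h/N and N = 7550:
  stratum 1: (2050/7550)²·(1 − 421/2050)·4.81²/421 = 0.0032195
  stratum 2: (2200/7550)²·(1 − 144/2200)·23.47²/144 = 0.30354
  stratum 3: (350/7550)²·(1 − 9/350)·5.45²/9 = 0.00691002
  stratum 4: (2950/7550)²·(1 − 532/2950)·20.67²/532 = 0.100497
V̂(ȳ_st) = 0.414166
SE(ȳ_st) = √0.414166 = 0.643558

SE(ȳ_st) ≈ 0.644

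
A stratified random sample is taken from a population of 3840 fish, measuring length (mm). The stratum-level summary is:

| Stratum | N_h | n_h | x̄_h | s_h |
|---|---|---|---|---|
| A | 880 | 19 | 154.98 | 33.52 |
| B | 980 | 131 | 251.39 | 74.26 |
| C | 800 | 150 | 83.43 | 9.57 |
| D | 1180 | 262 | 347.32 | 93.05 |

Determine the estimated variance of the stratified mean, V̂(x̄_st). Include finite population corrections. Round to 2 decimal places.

V̂(x̄_st) ≈ 7.86

V̂(x̄_st) = Σ W_h² (1 − n_h/N_h) s_h²/n_h, with W_h = N_h/N and N = 3840:
  stratum A: (880/3840)²·(1 − 19/880)·33.52²/19 = 3.03863
  stratum B: (980/3840)²·(1 − 131/980)·74.26²/131 = 2.37525
  stratum C: (800/3840)²·(1 − 150/800)·9.57²/150 = 0.0215315
  stratum D: (1180/3840)²·(1 − 262/1180)·93.05²/262 = 2.42769
V̂(x̄_st) = 7.86311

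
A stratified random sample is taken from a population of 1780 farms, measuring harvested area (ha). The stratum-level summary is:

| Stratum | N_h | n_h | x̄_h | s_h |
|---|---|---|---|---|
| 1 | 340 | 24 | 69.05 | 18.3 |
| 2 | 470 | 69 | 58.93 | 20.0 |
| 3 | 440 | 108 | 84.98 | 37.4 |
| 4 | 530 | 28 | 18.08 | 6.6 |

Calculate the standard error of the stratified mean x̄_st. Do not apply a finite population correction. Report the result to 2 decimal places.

SE(x̄_st) ≈ 1.36

V̂(x̄_st) = Σ W_h² s_h²/n_h, with W_h = N_h/N and N = 1780:
  stratum 1: (340/1780)²·18.3²/24 = 0.509107
  stratum 2: (470/1780)²·20.0²/69 = 0.404172
  stratum 3: (440/1780)²·37.4²/108 = 0.79138
  stratum 4: (530/1780)²·6.6²/28 = 0.137925
V̂(x̄_st) = 1.84258
SE(x̄_st) = √1.84258 = 1.35742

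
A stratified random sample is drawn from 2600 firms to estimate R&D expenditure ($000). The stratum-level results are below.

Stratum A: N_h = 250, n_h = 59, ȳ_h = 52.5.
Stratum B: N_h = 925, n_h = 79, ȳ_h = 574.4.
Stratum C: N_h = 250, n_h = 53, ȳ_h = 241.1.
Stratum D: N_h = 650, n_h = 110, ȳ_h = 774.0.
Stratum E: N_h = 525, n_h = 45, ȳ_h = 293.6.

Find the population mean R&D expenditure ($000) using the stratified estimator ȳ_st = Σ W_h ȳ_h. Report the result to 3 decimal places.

ȳ_st ≈ 485.369

N = Σ N_h = 2600. Stratum weights W_h = N_h/N.
ȳ_st = (250·52.5 + 925·574.4 + 250·241.1 + 650·774.0 + 525·293.6) / 2600 = 485.36923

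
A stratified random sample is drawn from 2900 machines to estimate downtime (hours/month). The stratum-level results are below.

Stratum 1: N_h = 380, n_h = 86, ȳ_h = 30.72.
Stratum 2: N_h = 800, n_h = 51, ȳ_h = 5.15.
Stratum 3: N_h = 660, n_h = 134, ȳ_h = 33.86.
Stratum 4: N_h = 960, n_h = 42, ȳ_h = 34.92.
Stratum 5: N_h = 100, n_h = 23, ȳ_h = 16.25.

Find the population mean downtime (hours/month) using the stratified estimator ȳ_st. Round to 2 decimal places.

N = Σ N_h = 2900. Stratum weights W_h = N_h/N.
ȳ_st = (380·30.72 + 800·5.15 + 660·33.86 + 960·34.92 + 100·16.25) / 2900 = 25.2722

ȳ_st ≈ 25.27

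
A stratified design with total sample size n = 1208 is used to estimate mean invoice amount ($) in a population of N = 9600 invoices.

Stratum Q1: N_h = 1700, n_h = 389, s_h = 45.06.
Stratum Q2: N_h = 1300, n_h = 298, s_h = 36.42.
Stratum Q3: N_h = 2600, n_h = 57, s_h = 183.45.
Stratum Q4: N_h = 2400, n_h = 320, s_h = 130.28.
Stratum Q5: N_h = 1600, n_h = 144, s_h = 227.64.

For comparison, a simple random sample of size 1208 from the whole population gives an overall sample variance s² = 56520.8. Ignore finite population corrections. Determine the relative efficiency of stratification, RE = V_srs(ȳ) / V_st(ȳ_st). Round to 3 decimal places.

RE ≈ 0.823

V̂(ȳ_st) = Σ W_h² s_h²/n_h, with W_h = N_h/N and N = 9600:
  stratum Q1: (1700/9600)²·45.06²/389 = 0.163677
  stratum Q2: (1300/9600)²·36.42²/298 = 0.0816221
  stratum Q3: (2600/9600)²·183.45²/57 = 43.3077
  stratum Q4: (2400/9600)²·130.28²/320 = 3.31502
  stratum Q5: (1600/9600)²·227.64²/144 = 9.99614
V_st = 56.8641
V_srs = s²/n = 56520.8/1208 = 46.7887
Relative efficiency = V_srs / V_st = 46.7887/56.8641 = 0.8228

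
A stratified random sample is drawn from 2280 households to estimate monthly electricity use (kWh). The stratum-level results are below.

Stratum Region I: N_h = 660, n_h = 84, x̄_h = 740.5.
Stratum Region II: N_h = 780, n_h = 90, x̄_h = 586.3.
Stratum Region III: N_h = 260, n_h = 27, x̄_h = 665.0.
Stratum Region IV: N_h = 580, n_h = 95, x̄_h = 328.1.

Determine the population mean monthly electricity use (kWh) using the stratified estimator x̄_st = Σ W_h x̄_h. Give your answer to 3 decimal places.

N = Σ N_h = 2280. Stratum weights W_h = N_h/N.
x̄_st = (660·740.5 + 780·586.3 + 260·665.0 + 580·328.1) / 2280 = 574.22895

x̄_st ≈ 574.229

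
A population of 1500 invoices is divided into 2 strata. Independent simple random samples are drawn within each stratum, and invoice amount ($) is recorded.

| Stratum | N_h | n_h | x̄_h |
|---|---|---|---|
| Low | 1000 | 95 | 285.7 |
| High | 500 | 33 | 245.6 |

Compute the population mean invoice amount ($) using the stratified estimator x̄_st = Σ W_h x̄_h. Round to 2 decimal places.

N = Σ N_h = 1500. Stratum weights W_h = N_h/N.
x̄_st = (1000·285.7 + 500·245.6) / 1500 = 272.3333

x̄_st ≈ 272.33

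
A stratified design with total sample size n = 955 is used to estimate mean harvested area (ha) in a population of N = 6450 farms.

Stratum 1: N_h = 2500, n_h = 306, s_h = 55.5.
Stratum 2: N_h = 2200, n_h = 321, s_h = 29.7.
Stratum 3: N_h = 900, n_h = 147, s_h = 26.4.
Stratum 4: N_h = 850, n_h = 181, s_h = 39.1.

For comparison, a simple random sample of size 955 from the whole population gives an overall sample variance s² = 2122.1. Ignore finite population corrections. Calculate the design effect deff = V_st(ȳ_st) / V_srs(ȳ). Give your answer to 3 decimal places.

V̂(ȳ_st) = Σ W_h² s_h²/n_h, with W_h = N_h/N and N = 6450:
  stratum 1: (2500/6450)²·55.5²/306 = 1.51226
  stratum 2: (2200/6450)²·29.7²/321 = 0.319693
  stratum 3: (900/6450)²·26.4²/147 = 0.0923116
  stratum 4: (850/6450)²·39.1²/181 = 0.146688
V_st = 2.07095
V_srs = s²/n = 2122.1/955 = 2.22209
deff = V_st / V_srs = 2.07095/2.22209 = 0.9320

deff ≈ 0.932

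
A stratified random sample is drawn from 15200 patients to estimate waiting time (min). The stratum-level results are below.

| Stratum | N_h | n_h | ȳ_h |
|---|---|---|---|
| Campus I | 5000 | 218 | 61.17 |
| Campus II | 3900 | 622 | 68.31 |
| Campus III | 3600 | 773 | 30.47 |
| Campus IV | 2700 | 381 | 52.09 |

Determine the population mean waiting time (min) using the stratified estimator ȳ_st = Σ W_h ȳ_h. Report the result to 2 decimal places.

N = Σ N_h = 15200. Stratum weights W_h = N_h/N.
ȳ_st = (5000·61.17 + 3900·68.31 + 3600·30.47 + 2700·52.09) / 15200 = 54.1180

ȳ_st ≈ 54.12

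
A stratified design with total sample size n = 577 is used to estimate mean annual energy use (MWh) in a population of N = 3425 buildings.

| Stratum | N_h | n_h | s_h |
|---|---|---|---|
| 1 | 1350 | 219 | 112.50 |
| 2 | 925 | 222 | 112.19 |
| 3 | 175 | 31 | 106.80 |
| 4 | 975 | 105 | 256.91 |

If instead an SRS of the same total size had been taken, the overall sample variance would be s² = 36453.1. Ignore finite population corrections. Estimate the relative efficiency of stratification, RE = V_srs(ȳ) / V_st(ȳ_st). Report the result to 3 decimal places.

RE ≈ 0.972

V̂(ȳ_st) = Σ W_h² s_h²/n_h, with W_h = N_h/N and N = 3425:
  stratum 1: (1350/3425)²·112.50²/219 = 8.97857
  stratum 2: (925/3425)²·112.19²/222 = 4.1354
  stratum 3: (175/3425)²·106.80²/31 = 0.960585
  stratum 4: (975/3425)²·256.91²/105 = 50.9402
V_st = 65.0148
V_srs = s²/n = 36453.1/577 = 63.1769
Relative efficiency = V_srs / V_st = 63.1769/65.0148 = 0.9717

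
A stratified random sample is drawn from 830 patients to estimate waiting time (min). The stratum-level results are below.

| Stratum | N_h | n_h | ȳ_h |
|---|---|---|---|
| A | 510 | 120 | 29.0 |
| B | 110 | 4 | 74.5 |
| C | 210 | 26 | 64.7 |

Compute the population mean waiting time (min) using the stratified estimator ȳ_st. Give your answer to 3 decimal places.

ȳ_st ≈ 44.063

N = Σ N_h = 830. Stratum weights W_h = N_h/N.
ȳ_st = (510·29.0 + 110·74.5 + 210·64.7) / 830 = 44.06265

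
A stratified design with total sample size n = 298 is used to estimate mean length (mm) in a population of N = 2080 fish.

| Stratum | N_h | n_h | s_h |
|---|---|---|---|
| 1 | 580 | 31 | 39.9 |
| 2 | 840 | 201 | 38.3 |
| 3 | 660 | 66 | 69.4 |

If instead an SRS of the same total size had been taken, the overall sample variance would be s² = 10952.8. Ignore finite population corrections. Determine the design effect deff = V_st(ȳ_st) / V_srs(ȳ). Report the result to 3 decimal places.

V̂(ȳ_st) = Σ W_h² s_h²/n_h, with W_h = N_h/N and N = 2080:
  stratum 1: (580/2080)²·39.9²/31 = 3.99313
  stratum 2: (840/2080)²·38.3²/201 = 1.19024
  stratum 3: (660/2080)²·69.4²/66 = 7.34744
V_st = 12.5308
V_srs = s²/n = 10952.8/298 = 36.7544
deff = V_st / V_srs = 12.5308/36.7544 = 0.3409

deff ≈ 0.341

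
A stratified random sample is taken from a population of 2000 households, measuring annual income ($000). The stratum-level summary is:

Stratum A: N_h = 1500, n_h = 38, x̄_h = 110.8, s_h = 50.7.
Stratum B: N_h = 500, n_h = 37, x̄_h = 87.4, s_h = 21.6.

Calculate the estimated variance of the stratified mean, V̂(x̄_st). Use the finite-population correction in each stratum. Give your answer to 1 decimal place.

V̂(x̄_st) = Σ W_h² (1 − n_h/N_h) s_h²/n_h, with W_h = N_h/N and N = 2000:
  stratum A: (1500/2000)²·(1 − 38/1500)·50.7²/38 = 37.0861
  stratum B: (500/2000)²·(1 − 37/500)·21.6²/37 = 0.729788
V̂(x̄_st) = 37.8159

V̂(x̄_st) ≈ 37.8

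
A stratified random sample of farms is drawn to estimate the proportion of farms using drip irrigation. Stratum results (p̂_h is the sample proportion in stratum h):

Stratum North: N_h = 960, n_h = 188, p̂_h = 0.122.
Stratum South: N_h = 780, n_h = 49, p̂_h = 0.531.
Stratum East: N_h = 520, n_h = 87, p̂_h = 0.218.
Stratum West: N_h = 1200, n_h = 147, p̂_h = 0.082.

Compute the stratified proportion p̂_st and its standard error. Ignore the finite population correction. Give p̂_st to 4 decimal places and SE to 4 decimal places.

p̂_st ≈ 0.2148, SE ≈ 0.0204

N = 3460; stratum weights W_h = N_h/N.
p̂_st = Σ W_h p̂_h = (960·0.122 + 780·0.531 + 520·0.218 + 1200·0.082)/3460 = 0.21476
V̂(p̂_st) = Σ W_h² p̂_h(1−p̂_h)/(n_h−1):
  stratum North: (960/3460)²·0.122·0.878/187 = 4.40964e-05
  stratum South: (780/3460)²·0.531·0.469/48 = 0.000263671
  stratum East: (520/3460)²·0.218·0.782/86 = 4.47733e-05
  stratum West: (1200/3460)²·0.082·0.918/146 = 6.20175e-05
V̂(p̂_st) = 0.000414559; SE = √V̂ = 0.0203607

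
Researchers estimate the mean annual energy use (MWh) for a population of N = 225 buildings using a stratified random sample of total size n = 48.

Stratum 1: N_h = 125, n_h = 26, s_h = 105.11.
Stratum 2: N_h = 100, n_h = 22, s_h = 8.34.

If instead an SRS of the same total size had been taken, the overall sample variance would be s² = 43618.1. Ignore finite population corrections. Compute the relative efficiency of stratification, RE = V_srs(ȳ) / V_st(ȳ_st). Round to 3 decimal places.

RE ≈ 6.896

V̂(ȳ_st) = Σ W_h² s_h²/n_h, with W_h = N_h/N and N = 225:
  stratum 1: (125/225)²·105.11²/26 = 131.15
  stratum 2: (100/225)²·8.34²/22 = 0.624517
V_st = 131.775
V_srs = s²/n = 43618.1/48 = 908.71
Relative efficiency = V_srs / V_st = 908.71/131.775 = 6.8959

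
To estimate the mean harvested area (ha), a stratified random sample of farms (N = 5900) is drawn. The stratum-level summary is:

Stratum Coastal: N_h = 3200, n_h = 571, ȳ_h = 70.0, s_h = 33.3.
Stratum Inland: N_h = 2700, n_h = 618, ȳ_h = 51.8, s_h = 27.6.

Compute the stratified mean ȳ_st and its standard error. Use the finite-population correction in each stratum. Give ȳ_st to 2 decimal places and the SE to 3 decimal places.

ȳ_st ≈ 61.67, SE ≈ 0.818

ȳ_st = Σ W_h ȳ_h = (3200·70.0 + 2700·51.8)/5900 = 61.67119
V̂(ȳ_st) = Σ W_h² (1 − n_h/N_h) s_h²/n_h, with W_h = N_h/N and N = 5900:
  stratum Coastal: (3200/5900)²·(1 − 571/3200)·33.3²/571 = 0.469341
  stratum Inland: (2700/5900)²·(1 − 618/2700)·27.6²/618 = 0.199054
V̂(ȳ_st) = 0.668395
SE(ȳ_st) = √0.668395 = 0.817554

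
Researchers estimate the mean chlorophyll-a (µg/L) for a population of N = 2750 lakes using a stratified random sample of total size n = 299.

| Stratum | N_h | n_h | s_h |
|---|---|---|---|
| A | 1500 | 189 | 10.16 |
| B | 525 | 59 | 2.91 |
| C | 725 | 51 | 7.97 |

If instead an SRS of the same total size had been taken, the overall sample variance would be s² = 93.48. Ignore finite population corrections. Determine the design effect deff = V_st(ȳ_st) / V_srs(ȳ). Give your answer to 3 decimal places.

deff ≈ 0.813

V̂(ȳ_st) = Σ W_h² s_h²/n_h, with W_h = N_h/N and N = 2750:
  stratum A: (1500/2750)²·10.16²/189 = 0.162496
  stratum B: (525/2750)²·2.91²/59 = 0.00523103
  stratum C: (725/2750)²·7.97²/51 = 0.0865679
V_st = 0.254295
V_srs = s²/n = 93.48/299 = 0.312642
deff = V_st / V_srs = 0.254295/0.312642 = 0.8134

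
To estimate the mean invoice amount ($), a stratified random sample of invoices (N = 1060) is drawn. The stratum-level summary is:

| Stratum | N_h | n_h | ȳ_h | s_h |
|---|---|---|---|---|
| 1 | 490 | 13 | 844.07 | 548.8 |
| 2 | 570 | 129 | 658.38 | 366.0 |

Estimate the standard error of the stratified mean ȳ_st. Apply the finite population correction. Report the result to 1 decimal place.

SE(ȳ_st) ≈ 71.1

V̂(ȳ_st) = Σ W_h² (1 − n_h/N_h) s_h²/n_h, with W_h = N_h/N and N = 1060:
  stratum 1: (490/1060)²·(1 − 13/490)·548.8²/13 = 4819.34
  stratum 2: (570/1060)²·(1 − 129/570)·366.0²/129 = 232.313
V̂(ȳ_st) = 5051.65
SE(ȳ_st) = √5051.65 = 71.075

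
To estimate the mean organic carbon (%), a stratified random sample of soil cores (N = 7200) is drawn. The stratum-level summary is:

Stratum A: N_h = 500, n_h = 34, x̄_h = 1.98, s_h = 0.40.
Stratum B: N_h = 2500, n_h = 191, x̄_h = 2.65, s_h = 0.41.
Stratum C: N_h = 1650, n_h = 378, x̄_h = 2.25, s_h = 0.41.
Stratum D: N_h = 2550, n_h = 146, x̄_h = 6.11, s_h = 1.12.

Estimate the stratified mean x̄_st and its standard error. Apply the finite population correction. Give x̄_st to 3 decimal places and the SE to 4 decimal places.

x̄_st ≈ 3.737, SE ≈ 0.0340

x̄_st = Σ W_h x̄_h = (500·1.98 + 2500·2.65 + 1650·2.25 + 2550·6.11)/7200 = 3.73722
V̂(x̄_st) = Σ W_h² (1 − n_h/N_h) s_h²/n_h, with W_h = N_h/N and N = 7200:
  stratum A: (500/7200)²·(1 − 34/500)·0.40²/34 = 2.11511e-05
  stratum B: (2500/7200)²·(1 − 191/2500)·0.41²/191 = 9.80016e-05
  stratum C: (1650/7200)²·(1 − 378/1650)·0.41²/378 = 1.80045e-05
  stratum D: (2550/7200)²·(1 − 146/2550)·1.12²/146 = 0.001016
V̂(x̄_st) = 0.00115316
SE(x̄_st) = √0.00115316 = 0.0339581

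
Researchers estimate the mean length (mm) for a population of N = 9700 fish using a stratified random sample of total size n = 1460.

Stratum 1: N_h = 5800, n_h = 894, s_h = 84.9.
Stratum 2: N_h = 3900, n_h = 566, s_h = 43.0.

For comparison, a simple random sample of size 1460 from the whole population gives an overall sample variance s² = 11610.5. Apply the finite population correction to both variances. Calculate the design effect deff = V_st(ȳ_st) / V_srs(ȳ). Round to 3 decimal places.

deff ≈ 0.428

V̂(ȳ_st) = Σ W_h² (1 − n_h/N_h) s_h²/n_h, with W_h = N_h/N and N = 9700:
  stratum 1: (5800/9700)²·(1 − 894/5800)·84.9²/894 = 2.43832
  stratum 2: (3900/9700)²·(1 − 566/3900)·43.0²/566 = 0.451447
V_st = 2.88976
V_srs = (1 − 1460/9700)·11610.5/1460 = 6.75544
deff = V_st / V_srs = 2.88976/6.75544 = 0.4278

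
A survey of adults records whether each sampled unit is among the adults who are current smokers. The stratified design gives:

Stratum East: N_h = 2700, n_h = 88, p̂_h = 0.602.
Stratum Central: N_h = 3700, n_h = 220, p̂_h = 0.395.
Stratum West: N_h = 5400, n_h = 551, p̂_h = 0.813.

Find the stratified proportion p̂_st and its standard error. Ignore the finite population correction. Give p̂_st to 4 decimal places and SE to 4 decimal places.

p̂_st ≈ 0.6337, SE ≈ 0.0176

N = 11800; stratum weights W_h = N_h/N.
p̂_st = Σ W_h p̂_h = (2700·0.602 + 3700·0.395 + 5400·0.813)/11800 = 0.63365
V̂(p̂_st) = Σ W_h² p̂_h(1−p̂_h)/(n_h−1):
  stratum East: (2700/11800)²·0.602·0.398/87 = 0.000144186
  stratum Central: (3700/11800)²·0.395·0.605/219 = 0.000107287
  stratum West: (5400/11800)²·0.813·0.187/550 = 5.78886e-05
V̂(p̂_st) = 0.000309362; SE = √V̂ = 0.0175887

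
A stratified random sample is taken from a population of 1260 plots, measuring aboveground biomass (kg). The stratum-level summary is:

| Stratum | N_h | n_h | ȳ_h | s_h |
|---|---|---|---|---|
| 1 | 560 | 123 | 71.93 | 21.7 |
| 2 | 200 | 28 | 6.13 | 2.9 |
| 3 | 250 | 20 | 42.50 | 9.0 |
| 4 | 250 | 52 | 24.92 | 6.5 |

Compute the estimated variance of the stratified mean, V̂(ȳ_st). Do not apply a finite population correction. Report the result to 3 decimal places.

V̂(ȳ_st) ≈ 0.955

V̂(ȳ_st) = Σ W_h² s_h²/n_h, with W_h = N_h/N and N = 1260:
  stratum 1: (560/1260)²·21.7²/123 = 0.756222
  stratum 2: (200/1260)²·2.9²/28 = 0.00756758
  stratum 3: (250/1260)²·9.0²/20 = 0.159439
  stratum 4: (250/1260)²·6.5²/52 = 0.0319862
V̂(ȳ_st) = 0.955215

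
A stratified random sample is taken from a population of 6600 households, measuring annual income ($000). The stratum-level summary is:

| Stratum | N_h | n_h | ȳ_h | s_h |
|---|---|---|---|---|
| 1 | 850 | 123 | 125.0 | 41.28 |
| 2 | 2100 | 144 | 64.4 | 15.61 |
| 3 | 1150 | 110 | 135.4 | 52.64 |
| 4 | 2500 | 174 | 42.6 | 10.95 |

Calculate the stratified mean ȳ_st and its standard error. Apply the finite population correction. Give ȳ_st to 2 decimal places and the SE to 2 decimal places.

ȳ_st ≈ 76.32, SE ≈ 1.07

ȳ_st = Σ W_h ȳ_h = (850·125.0 + 2100·64.4 + 1150·135.4 + 2500·42.6)/6600 = 76.31818
V̂(ȳ_st) = Σ W_h² (1 − n_h/N_h) s_h²/n_h, with W_h = N_h/N and N = 6600:
  stratum 1: (850/6600)²·(1 − 123/850)·41.28²/123 = 0.196535
  stratum 2: (2100/6600)²·(1 − 144/2100)·15.61²/144 = 0.159567
  stratum 3: (1150/6600)²·(1 − 110/1150)·52.64²/110 = 0.691644
  stratum 4: (2500/6600)²·(1 − 174/2500)·10.95²/174 = 0.09199
V̂(ȳ_st) = 1.13974
SE(ȳ_st) = √1.13974 = 1.06758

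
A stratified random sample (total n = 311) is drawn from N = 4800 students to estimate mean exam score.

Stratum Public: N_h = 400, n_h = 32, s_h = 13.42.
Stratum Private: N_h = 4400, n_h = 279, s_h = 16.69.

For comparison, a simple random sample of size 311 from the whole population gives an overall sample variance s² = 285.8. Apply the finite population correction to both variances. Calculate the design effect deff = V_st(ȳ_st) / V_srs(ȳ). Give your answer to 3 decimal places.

V̂(ȳ_st) = Σ W_h² (1 − n_h/N_h) s_h²/n_h, with W_h = N_h/N and N = 4800:
  stratum Public: (400/4800)²·(1 − 32/400)·13.42²/32 = 0.0359567
  stratum Private: (4400/4800)²·(1 − 279/4400)·16.69²/279 = 0.785744
V_st = 0.821701
V_srs = (1 − 311/4800)·285.8/311 = 0.859429
deff = V_st / V_srs = 0.821701/0.859429 = 0.9561

deff ≈ 0.956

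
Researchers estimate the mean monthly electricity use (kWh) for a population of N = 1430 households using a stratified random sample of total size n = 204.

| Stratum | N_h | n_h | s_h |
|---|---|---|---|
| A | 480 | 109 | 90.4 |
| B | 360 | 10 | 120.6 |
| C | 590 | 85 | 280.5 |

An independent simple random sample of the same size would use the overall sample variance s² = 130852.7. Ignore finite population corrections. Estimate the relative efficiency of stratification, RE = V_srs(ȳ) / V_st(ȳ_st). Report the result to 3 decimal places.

V̂(ȳ_st) = Σ W_h² s_h²/n_h, with W_h = N_h/N and N = 1430:
  stratum A: (480/1430)²·90.4²/109 = 8.44736
  stratum B: (360/1430)²·120.6²/10 = 92.1781
  stratum C: (590/1430)²·280.5²/85 = 157.572
V_st = 258.197
V_srs = s²/n = 130852.7/204 = 641.435
Relative efficiency = V_srs / V_st = 641.435/258.197 = 2.4843

RE ≈ 2.484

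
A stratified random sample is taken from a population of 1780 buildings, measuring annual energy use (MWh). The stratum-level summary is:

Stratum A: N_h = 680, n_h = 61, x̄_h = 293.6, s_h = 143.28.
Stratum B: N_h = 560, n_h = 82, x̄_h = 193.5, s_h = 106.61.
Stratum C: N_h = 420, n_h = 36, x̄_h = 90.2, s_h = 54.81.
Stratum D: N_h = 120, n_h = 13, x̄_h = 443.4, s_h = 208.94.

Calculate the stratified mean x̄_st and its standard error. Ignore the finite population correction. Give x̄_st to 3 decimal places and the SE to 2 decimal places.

x̄_st = Σ W_h x̄_h = (680·293.6 + 560·193.5 + 420·90.2 + 120·443.4)/1780 = 224.21348
V̂(x̄_st) = Σ W_h² s_h²/n_h, with W_h = N_h/N and N = 1780:
  stratum A: (680/1780)²·143.28²/61 = 49.1156
  stratum B: (560/1780)²·106.61²/82 = 13.7189
  stratum C: (420/1780)²·54.81²/36 = 4.64596
  stratum D: (120/1780)²·208.94²/13 = 15.2624
V̂(x̄_st) = 82.7428
SE(x̄_st) = √82.7428 = 9.09631

x̄_st ≈ 224.213, SE ≈ 9.10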